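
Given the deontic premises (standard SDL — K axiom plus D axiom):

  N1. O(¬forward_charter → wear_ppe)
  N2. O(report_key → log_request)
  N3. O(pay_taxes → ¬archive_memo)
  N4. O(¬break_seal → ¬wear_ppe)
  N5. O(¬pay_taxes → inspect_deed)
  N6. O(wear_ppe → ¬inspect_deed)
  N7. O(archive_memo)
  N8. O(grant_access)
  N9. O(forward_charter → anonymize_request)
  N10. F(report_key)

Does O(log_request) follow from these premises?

Premise 2 is O(report_key → log_request), but O(report_key) is not derivable from the premises, so it does not yield O(log_request).
No other premise forces O(log_request). An ideal world satisfying every premise can still have log_request false, so O(log_request) is not derivable.

No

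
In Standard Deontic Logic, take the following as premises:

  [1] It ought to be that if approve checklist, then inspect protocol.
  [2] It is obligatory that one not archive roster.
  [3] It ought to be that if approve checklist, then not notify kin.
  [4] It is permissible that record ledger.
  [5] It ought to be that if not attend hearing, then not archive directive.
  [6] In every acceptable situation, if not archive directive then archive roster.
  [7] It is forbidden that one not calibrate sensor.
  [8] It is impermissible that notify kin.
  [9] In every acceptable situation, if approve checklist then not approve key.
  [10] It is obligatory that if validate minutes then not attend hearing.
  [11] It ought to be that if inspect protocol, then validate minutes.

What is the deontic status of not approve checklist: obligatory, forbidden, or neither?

Premise 2 states O(¬archive_roster) outright.
Premise 6, O(¬archive_directive → archive_roster), contraposes to O(¬archive_roster → archive_directive); with O(¬archive_roster) we get O(archive_directive).
The contrapositive of premise 5 (O(¬attend_hearing → ¬archive_directive)) is O(archive_directive → attend_hearing), and O(archive_directive) is already established, so O(attend_hearing).
Premise 10 is O(validate_minutes → ¬attend_hearing); contrapositively O(attend_hearing → ¬validate_minutes). Since O(attend_hearing) holds, K gives O(¬validate_minutes).
Premise 11 is O(inspect_protocol → validate_minutes); contrapositively O(¬validate_minutes → ¬inspect_protocol). Since O(¬validate_minutes) holds, K gives O(¬inspect_protocol).
Premise 1 is O(approve_checklist → inspect_protocol); contrapositively O(¬inspect_protocol → ¬approve_checklist). Since O(¬inspect_protocol) holds, K gives O(¬approve_checklist).
Premises 3, 4, 7, 8, 9 do not contribute to this derivation.
Hence ¬approve_checklist is obligatory.

Obligatory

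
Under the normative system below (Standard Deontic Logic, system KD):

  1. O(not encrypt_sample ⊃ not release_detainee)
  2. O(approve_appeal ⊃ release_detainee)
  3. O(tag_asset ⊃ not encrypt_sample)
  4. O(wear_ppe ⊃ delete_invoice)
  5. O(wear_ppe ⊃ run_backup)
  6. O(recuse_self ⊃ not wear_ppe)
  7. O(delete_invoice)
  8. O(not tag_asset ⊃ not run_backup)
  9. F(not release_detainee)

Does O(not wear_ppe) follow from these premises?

Yes

F(not release_detainee) at premise 9 means O(release_detainee).
Premise 1, O(not encrypt_sample ⊃ not release_detainee), contraposes to O(release_detainee ⊃ encrypt_sample); with O(release_detainee) we get O(encrypt_sample).
The contrapositive of premise 3 (O(tag_asset ⊃ not encrypt_sample)) is O(encrypt_sample ⊃ not tag_asset), and O(encrypt_sample) is already established, so O(not tag_asset).
Premise 8 is O(not tag_asset ⊃ not run_backup); since O(not tag_asset), deontic closure gives O(not run_backup).
Premise 5 is O(wear_ppe ⊃ run_backup); contrapositively O(not run_backup ⊃ not wear_ppe). Since O(not run_backup) holds, K gives O(not wear_ppe).
Premises 2, 4, 6, 7 do not contribute to this derivation.
So O(not wear_ppe) follows.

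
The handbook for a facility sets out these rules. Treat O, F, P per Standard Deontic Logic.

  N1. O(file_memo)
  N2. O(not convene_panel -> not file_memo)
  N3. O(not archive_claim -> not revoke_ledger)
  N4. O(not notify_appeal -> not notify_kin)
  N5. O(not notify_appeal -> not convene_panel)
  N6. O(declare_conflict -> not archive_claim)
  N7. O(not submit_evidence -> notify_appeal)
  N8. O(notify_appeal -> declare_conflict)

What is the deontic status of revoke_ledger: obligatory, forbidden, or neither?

Forbidden

Premise 1 states O(file_memo) outright.
Premise 2, O(not convene_panel -> not file_memo), contraposes to O(file_memo -> convene_panel); with O(file_memo) we get O(convene_panel).
The contrapositive of premise 5 (O(not notify_appeal -> not convene_panel)) is O(convene_panel -> notify_appeal), and O(convene_panel) is already established, so O(notify_appeal).
Premise 8 is O(notify_appeal -> declare_conflict); since O(notify_appeal), deontic closure gives O(declare_conflict).
Premise 6 is O(declare_conflict -> not archive_claim); since O(declare_conflict), deontic closure gives O(not archive_claim).
Applying K to premise 3 (O(not archive_claim -> not revoke_ledger)) and O(not archive_claim) yields O(not revoke_ledger).
Premises 4, 7 do not contribute to this derivation.
Thus O(not revoke_ledger), which is F(revoke_ledger): revoke_ledger is forbidden.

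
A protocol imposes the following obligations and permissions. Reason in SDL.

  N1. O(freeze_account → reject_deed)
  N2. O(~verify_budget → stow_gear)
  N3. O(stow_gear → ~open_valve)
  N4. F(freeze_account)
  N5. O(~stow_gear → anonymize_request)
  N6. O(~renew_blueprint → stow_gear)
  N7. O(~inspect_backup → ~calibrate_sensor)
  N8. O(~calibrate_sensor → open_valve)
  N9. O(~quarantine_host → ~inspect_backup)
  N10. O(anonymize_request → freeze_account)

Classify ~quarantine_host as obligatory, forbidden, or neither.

Forbidden

Premise 4 is F(freeze_account), i.e. O(~freeze_account).
The contrapositive of premise 10 (O(anonymize_request → freeze_account)) is O(~freeze_account → ~anonymize_request), and O(~freeze_account) is already established, so O(~anonymize_request).
Premise 5, O(~stow_gear → anonymize_request), contraposes to O(~anonymize_request → stow_gear); with O(~anonymize_request) we get O(stow_gear).
Premise 3 is O(stow_gear → ~open_valve); since O(stow_gear), deontic closure gives O(~open_valve).
Premise 8 is O(~calibrate_sensor → open_valve); contrapositively O(~open_valve → calibrate_sensor). Since O(~open_valve) holds, K gives O(calibrate_sensor).
Premise 7 is O(~inspect_backup → ~calibrate_sensor); contrapositively O(calibrate_sensor → inspect_backup). Since O(calibrate_sensor) holds, K gives O(inspect_backup).
The contrapositive of premise 9 (O(~quarantine_host → ~inspect_backup)) is O(inspect_backup → quarantine_host), and O(inspect_backup) is already established, so O(quarantine_host).
Premises 1, 2, 6 do not contribute to this derivation.
Thus O(quarantine_host), which is F(~quarantine_host): ~quarantine_host is forbidden.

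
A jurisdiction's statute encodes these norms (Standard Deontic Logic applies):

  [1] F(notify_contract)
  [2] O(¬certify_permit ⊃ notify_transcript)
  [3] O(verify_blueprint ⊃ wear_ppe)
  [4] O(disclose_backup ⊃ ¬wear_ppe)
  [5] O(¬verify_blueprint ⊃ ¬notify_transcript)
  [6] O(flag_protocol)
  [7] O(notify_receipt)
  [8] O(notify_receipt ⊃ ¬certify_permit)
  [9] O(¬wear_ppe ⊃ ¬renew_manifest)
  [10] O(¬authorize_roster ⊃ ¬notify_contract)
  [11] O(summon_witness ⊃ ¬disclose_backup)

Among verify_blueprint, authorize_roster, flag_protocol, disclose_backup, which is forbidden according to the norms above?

disclose_backup

Premise 7 states O(notify_receipt) outright.
Premise 8 is O(notify_receipt ⊃ ¬certify_permit); since O(notify_receipt), deontic closure gives O(¬certify_permit).
Applying K to premise 2 (O(¬certify_permit ⊃ notify_transcript)) and O(¬certify_permit) yields O(notify_transcript).
Premise 5 is O(¬verify_blueprint ⊃ ¬notify_transcript); contrapositively O(notify_transcript ⊃ verify_blueprint). Since O(notify_transcript) holds, K gives O(verify_blueprint).
From O(verify_blueprint) and premise 3, O(verify_blueprint ⊃ wear_ppe), we obtain O(wear_ppe).
Premise 4 is O(disclose_backup ⊃ ¬wear_ppe); contrapositively O(wear_ppe ⊃ ¬disclose_backup). Since O(wear_ppe) holds, K gives O(¬disclose_backup).
So O(¬disclose_backup) holds, i.e. disclose_backup is forbidden. None of the other listed options is forbidden under the premises.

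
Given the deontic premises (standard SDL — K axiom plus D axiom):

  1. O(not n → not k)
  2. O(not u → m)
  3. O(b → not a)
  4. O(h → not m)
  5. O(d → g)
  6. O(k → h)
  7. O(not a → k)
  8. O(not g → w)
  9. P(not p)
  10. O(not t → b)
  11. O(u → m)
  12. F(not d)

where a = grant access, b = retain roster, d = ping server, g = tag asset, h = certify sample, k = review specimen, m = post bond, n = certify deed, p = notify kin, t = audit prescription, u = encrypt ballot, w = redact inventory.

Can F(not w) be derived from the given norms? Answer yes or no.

Premise 8 is O(not g → w), but O(not g) is not derivable from the premises, so it does not yield O(w).
No other premise forces O(w). An ideal world satisfying every premise can still have not w true, so F(not w) is not derivable.

No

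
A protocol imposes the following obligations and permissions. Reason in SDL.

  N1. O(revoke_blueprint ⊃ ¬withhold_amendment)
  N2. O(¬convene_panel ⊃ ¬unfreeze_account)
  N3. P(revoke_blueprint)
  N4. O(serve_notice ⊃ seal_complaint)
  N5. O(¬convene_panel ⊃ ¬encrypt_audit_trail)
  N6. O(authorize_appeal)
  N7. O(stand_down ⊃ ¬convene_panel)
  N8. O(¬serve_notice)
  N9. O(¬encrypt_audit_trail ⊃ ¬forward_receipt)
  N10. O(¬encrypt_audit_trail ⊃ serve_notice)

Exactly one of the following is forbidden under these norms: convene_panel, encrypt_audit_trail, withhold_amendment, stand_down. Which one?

Premise 8 states O(¬serve_notice) outright.
The contrapositive of premise 10 (O(¬encrypt_audit_trail ⊃ serve_notice)) is O(¬serve_notice ⊃ encrypt_audit_trail), and O(¬serve_notice) is already established, so O(encrypt_audit_trail).
The contrapositive of premise 5 (O(¬convene_panel ⊃ ¬encrypt_audit_trail)) is O(encrypt_audit_trail ⊃ convene_panel), and O(encrypt_audit_trail) is already established, so O(convene_panel).
Premise 7, O(stand_down ⊃ ¬convene_panel), contraposes to O(convene_panel ⊃ ¬stand_down); with O(convene_panel) we get O(¬stand_down).
So O(¬stand_down) holds, i.e. stand_down is forbidden. None of the other listed options is forbidden under the premises.

stand_down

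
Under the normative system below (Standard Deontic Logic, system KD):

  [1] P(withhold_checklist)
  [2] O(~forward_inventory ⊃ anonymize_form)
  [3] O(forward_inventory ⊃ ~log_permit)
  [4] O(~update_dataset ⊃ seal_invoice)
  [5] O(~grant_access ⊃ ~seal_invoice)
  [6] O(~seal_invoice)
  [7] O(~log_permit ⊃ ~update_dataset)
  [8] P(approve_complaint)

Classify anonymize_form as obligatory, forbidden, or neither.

From premise 6 we have O(~seal_invoice).
Premise 4, O(~update_dataset ⊃ seal_invoice), contraposes to O(~seal_invoice ⊃ update_dataset); with O(~seal_invoice) we get O(update_dataset).
Premise 7 is O(~log_permit ⊃ ~update_dataset); contrapositively O(update_dataset ⊃ log_permit). Since O(update_dataset) holds, K gives O(log_permit).
Premise 3, O(forward_inventory ⊃ ~log_permit), contraposes to O(log_permit ⊃ ~forward_inventory); with O(log_permit) we get O(~forward_inventory).
From O(~forward_inventory) and premise 2, O(~forward_inventory ⊃ anonymize_form), we obtain O(anonymize_form).
Premises 1, 5, 8 do not contribute to this derivation.
Hence anonymize_form is obligatory.

Obligatory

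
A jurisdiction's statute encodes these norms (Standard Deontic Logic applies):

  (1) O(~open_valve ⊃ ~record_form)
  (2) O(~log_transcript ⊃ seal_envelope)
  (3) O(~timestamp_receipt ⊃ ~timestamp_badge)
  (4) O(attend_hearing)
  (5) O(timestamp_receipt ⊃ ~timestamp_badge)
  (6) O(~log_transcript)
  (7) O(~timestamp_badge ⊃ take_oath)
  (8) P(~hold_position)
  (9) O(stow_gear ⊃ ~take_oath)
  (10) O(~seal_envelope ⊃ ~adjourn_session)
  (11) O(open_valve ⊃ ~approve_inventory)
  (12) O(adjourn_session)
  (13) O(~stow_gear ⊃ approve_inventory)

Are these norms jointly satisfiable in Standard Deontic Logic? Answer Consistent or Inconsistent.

Premise 10 is O(~seal_envelope ⊃ ~adjourn_session), but O(~seal_envelope) is not derivable from the premises, so it does not yield O(~adjourn_session).
So O(~adjourn_session) is not derivable, and the apparent clash with O(adjourn_session) does not arise.
A world satisfying every obligation exists (e.g. adjourn_session=true, approve_inventory=true, attend_hearing=true, hold_position=false, log_transcript=false, open_valve=false, record_form=false, seal_envelope=true, stow_gear=false, take_oath=true, timestamp_badge=false, timestamp_receipt=false); no atom is both obligatory and forbidden, so the set is consistent.

Consistent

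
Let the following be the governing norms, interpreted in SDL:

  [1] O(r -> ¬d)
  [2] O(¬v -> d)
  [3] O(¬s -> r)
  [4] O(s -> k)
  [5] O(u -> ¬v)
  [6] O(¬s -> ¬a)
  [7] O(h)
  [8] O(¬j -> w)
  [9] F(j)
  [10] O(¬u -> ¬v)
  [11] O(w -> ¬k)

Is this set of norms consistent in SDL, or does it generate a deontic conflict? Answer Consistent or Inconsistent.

Premises 10 and 5 cover both cases: O(¬u -> ¬v) and O(u -> ¬v). Since ¬u ∨ u is a tautology, O(¬v) follows.
With premise 2, O(¬v -> d), the K-axiom yields O(d).
Premise 1, O(r -> ¬d), contraposes to O(d -> ¬r); with O(d) we get O(¬r).
Premise 3, O(¬s -> r), contraposes to O(¬r -> s); with O(¬r) we get O(s).
With premise 4, O(s -> k), the K-axiom yields O(k).
Premise 11, O(w -> ¬k), contraposes to O(k -> ¬w); with O(k) we get O(¬w).
Premise 8 is O(¬j -> w); contrapositively O(¬w -> j). Since O(¬w) holds, K gives O(j).
But premise 9, F(j), means O(¬j).
We now have both O(j) and O(¬j) — j is simultaneously obligatory and forbidden, violating the D-axiom.

Inconsistent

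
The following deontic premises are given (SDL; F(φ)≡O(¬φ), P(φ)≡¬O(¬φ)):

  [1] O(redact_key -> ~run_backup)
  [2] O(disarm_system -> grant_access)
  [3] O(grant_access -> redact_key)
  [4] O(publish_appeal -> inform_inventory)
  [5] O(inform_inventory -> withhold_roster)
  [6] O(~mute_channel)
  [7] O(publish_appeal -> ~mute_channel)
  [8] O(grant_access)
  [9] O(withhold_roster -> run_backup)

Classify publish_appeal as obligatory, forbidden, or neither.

Forbidden

Premise 8 states O(grant_access) outright.
From O(grant_access) and premise 3, O(grant_access -> redact_key), we obtain O(redact_key).
With premise 1, O(redact_key -> ~run_backup), the K-axiom yields O(~run_backup).
Premise 9, O(withhold_roster -> run_backup), contraposes to O(~run_backup -> ~withhold_roster); with O(~run_backup) we get O(~withhold_roster).
Premise 5, O(inform_inventory -> withhold_roster), contraposes to O(~withhold_roster -> ~inform_inventory); with O(~withhold_roster) we get O(~inform_inventory).
Premise 4 is O(publish_appeal -> inform_inventory); contrapositively O(~inform_inventory -> ~publish_appeal). Since O(~inform_inventory) holds, K gives O(~publish_appeal).
Premises 2, 6, 7 do not contribute to this derivation.
Thus O(~publish_appeal), which is F(publish_appeal): publish_appeal is forbidden.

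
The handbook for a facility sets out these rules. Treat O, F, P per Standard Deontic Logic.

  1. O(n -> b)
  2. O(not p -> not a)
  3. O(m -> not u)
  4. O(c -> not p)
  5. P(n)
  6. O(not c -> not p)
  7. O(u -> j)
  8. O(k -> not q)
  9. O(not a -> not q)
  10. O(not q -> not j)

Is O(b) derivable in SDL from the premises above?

No

Premise 1 is O(n -> b), but O(n) is not derivable from the premises (the permission P(n) asserts only not O(not n), not O(n)), so it does not yield O(b).
No other premise forces O(b). An ideal world satisfying every premise can still have b false, so O(b) is not derivable.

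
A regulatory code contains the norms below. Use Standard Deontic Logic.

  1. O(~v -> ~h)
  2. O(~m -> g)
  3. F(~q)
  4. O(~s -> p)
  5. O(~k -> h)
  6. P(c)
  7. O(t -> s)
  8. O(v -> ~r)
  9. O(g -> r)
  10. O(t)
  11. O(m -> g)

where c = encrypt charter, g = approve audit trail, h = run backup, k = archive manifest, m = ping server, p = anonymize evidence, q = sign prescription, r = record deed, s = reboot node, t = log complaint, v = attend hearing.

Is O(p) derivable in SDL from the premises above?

Premise 4 is O(~s -> p), but O(~s) is not derivable from the premises, so it does not yield O(p).
No other premise forces O(p). An ideal world satisfying every premise can still have p false, so O(p) is not derivable.

No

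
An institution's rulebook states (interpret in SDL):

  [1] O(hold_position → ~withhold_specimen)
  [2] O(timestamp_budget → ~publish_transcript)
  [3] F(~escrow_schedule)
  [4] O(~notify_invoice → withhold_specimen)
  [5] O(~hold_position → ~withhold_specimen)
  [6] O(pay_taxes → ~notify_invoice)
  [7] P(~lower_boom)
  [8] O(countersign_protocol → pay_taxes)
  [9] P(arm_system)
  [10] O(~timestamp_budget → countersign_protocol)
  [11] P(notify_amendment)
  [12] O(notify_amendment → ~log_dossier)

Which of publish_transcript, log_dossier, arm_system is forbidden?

publish_transcript

Premises 5 and 1 are O(~hold_position → ~withhold_specimen) and O(hold_position → ~withhold_specimen); every ideal world satisfies ~hold_position or hold_position, so in either case ~withhold_specimen holds — hence O(~withhold_specimen).
The contrapositive of premise 4 (O(~notify_invoice → withhold_specimen)) is O(~withhold_specimen → notify_invoice), and O(~withhold_specimen) is already established, so O(notify_invoice).
The contrapositive of premise 6 (O(pay_taxes → ~notify_invoice)) is O(notify_invoice → ~pay_taxes), and O(notify_invoice) is already established, so O(~pay_taxes).
Premise 8 is O(countersign_protocol → pay_taxes); contrapositively O(~pay_taxes → ~countersign_protocol). Since O(~pay_taxes) holds, K gives O(~countersign_protocol).
The contrapositive of premise 10 (O(~timestamp_budget → countersign_protocol)) is O(~countersign_protocol → timestamp_budget), and O(~countersign_protocol) is already established, so O(timestamp_budget).
Applying K to premise 2 (O(timestamp_budget → ~publish_transcript)) and O(timestamp_budget) yields O(~publish_transcript).
So O(~publish_transcript) holds, i.e. publish_transcript is forbidden. None of the other listed options is forbidden under the premises.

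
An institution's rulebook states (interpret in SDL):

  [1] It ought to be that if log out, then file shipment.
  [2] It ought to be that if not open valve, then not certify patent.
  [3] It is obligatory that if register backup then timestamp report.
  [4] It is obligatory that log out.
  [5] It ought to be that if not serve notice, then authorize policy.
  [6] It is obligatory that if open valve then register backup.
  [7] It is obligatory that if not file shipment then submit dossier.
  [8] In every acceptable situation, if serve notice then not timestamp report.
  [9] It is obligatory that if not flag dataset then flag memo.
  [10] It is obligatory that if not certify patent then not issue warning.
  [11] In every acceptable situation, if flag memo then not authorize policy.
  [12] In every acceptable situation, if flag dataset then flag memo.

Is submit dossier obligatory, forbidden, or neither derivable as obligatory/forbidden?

Neither

Premise 7 is O(¬file_shipment → submit_dossier), but O(¬file_shipment) is not derivable from the premises, so it does not yield O(submit_dossier).
No premise or chain of K-axiom applications forces O(submit_dossier), and none forces O(¬submit_dossier). So submit_dossier is neither obligatory nor forbidden under these norms.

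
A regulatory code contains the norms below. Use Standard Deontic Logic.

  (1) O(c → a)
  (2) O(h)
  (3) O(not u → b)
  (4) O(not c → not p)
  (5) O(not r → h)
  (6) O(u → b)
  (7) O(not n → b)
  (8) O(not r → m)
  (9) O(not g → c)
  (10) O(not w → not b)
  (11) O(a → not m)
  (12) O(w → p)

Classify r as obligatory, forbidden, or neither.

Obligatory

Premises 3 and 6 cover both cases: O(not u → b) and O(u → b). Since not u ∨ u is a tautology, O(b) follows.
Premise 10 is O(not w → not b); contrapositively O(b → w). Since O(b) holds, K gives O(w).
Applying K to premise 12 (O(w → p)) and O(w) yields O(p).
The contrapositive of premise 4 (O(not c → not p)) is O(p → c), and O(p) is already established, so O(c).
With premise 1, O(c → a), the K-axiom yields O(a).
With premise 11, O(a → not m), the K-axiom yields O(not m).
Premise 8, O(not r → m), contraposes to O(not m → r); with O(not m) we get O(r).
Premises 2, 5, 7, 9 do not contribute to this derivation.
Hence r is obligatory.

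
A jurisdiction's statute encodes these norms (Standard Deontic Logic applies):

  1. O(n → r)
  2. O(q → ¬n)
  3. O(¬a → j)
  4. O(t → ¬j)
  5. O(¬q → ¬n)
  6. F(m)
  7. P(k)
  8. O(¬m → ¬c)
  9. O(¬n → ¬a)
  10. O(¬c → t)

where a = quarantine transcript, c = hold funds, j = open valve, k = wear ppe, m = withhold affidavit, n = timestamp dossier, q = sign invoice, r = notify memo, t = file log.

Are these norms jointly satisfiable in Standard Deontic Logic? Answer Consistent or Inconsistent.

Inconsistent

Premises 5 and 2 cover both cases: O(¬q → ¬n) and O(q → ¬n). Since ¬q ∨ q is a tautology, O(¬n) follows.
From O(¬n) and premise 9, O(¬n → ¬a), we obtain O(¬a).
Applying K to premise 3 (O(¬a → j)) and O(¬a) yields O(j).
The contrapositive of premise 4 (O(t → ¬j)) is O(j → ¬t), and O(j) is already established, so O(¬t).
Premise 10 is O(¬c → t); contrapositively O(¬t → c). Since O(¬t) holds, K gives O(c).
Premise 8, O(¬m → ¬c), contraposes to O(c → m); with O(c) we get O(m).
However, F(m) at premise 6 amounts to O(¬m).
We now have both O(m) and O(¬m) — m is simultaneously obligatory and forbidden, violating the D-axiom.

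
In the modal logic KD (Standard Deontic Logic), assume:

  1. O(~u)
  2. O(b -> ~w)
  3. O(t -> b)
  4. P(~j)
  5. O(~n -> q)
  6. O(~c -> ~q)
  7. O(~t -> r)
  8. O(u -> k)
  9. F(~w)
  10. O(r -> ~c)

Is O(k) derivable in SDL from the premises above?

No

Premise 8 is O(u -> k), but O(u) is not derivable from the premises, so it does not yield O(k).
No other premise forces O(k). An ideal world satisfying every premise can still have k false, so O(k) is not derivable.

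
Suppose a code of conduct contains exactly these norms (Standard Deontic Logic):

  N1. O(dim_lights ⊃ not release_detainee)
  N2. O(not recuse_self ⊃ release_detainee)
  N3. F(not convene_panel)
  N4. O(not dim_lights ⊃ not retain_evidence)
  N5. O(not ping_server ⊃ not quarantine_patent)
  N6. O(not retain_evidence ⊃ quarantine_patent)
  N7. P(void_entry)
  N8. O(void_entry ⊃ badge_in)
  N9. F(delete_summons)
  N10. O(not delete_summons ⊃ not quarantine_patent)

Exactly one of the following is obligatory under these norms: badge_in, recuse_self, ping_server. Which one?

recuse_self

F(delete_summons) at premise 9 means O(not delete_summons).
With premise 10, O(not delete_summons ⊃ not quarantine_patent), the K-axiom yields O(not quarantine_patent).
Premise 6, O(not retain_evidence ⊃ quarantine_patent), contraposes to O(not quarantine_patent ⊃ retain_evidence); with O(not quarantine_patent) we get O(retain_evidence).
Premise 4 is O(not dim_lights ⊃ not retain_evidence); contrapositively O(retain_evidence ⊃ dim_lights). Since O(retain_evidence) holds, K gives O(dim_lights).
Applying K to premise 1 (O(dim_lights ⊃ not release_detainee)) and O(dim_lights) yields O(not release_detainee).
Premise 2 is O(not recuse_self ⊃ release_detainee); contrapositively O(not release_detainee ⊃ recuse_self). Since O(not release_detainee) holds, K gives O(recuse_self).
So O(recuse_self) holds — recuse_self is obligatory. None of the other listed options is made obligatory by any chain of premises.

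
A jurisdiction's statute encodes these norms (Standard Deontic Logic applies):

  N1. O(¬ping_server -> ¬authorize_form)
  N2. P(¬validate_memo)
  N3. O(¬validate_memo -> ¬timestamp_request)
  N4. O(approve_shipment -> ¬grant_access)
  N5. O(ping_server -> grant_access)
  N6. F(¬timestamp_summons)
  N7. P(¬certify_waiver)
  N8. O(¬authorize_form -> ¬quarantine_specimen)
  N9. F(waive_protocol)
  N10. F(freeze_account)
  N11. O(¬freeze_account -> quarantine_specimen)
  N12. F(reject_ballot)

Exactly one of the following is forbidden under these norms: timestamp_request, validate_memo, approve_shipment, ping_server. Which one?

approve_shipment

Premise 10, F(freeze_account), is equivalent to O(¬freeze_account).
Applying K to premise 11 (O(¬freeze_account -> quarantine_specimen)) and O(¬freeze_account) yields O(quarantine_specimen).
Premise 8, O(¬authorize_form -> ¬quarantine_specimen), contraposes to O(quarantine_specimen -> authorize_form); with O(quarantine_specimen) we get O(authorize_form).
The contrapositive of premise 1 (O(¬ping_server -> ¬authorize_form)) is O(authorize_form -> ping_server), and O(authorize_form) is already established, so O(ping_server).
Applying K to premise 5 (O(ping_server -> grant_access)) and O(ping_server) yields O(grant_access).
Premise 4 is O(approve_shipment -> ¬grant_access); contrapositively O(grant_access -> ¬approve_shipment). Since O(grant_access) holds, K gives O(¬approve_shipment).
So O(¬approve_shipment) holds, i.e. approve_shipment is forbidden. None of the other listed options is forbidden under the premises.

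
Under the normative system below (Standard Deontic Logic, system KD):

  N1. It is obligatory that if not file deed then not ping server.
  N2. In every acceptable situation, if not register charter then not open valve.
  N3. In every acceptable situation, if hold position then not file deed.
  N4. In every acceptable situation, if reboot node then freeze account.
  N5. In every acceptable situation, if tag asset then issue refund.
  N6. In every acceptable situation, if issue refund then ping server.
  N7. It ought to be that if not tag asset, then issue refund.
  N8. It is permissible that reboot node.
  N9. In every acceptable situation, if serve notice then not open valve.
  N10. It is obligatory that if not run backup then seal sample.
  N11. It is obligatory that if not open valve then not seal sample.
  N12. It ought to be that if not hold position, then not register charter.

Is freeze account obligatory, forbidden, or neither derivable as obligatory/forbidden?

Neither

Premise 4 is O(reboot_node → freeze_account), but O(reboot_node) is not derivable from the premises (the permission P(reboot_node) asserts only ¬O(¬reboot_node), not O(reboot_node)), so it does not yield O(freeze_account).
No premise or chain of K-axiom applications forces O(freeze_account), and none forces O(¬freeze_account). So freeze_account is neither obligatory nor forbidden under these norms.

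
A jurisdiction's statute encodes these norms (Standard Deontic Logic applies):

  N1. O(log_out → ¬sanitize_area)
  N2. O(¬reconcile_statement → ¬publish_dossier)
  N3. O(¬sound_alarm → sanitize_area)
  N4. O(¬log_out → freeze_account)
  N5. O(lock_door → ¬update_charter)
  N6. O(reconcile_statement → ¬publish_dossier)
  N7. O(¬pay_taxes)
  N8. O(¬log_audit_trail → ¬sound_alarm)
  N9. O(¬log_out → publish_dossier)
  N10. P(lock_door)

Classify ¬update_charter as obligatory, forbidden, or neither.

Neither

Premise 5 is O(lock_door → ¬update_charter), but O(lock_door) is not derivable from the premises (the permission P(lock_door) asserts only ¬O(¬lock_door), not O(lock_door)), so it does not yield O(¬update_charter).
No premise or chain of K-axiom applications forces O(¬update_charter), and none forces O(update_charter). So ¬update_charter is neither obligatory nor forbidden under these norms.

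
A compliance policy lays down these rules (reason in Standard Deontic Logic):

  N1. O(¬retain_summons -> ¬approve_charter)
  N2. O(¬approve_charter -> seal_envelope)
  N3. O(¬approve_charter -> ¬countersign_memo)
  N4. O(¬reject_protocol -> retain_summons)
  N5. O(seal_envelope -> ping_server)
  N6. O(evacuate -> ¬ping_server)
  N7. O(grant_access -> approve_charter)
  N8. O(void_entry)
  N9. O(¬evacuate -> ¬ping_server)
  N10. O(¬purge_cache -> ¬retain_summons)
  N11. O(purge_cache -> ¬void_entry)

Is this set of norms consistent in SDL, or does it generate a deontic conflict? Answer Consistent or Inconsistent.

By case analysis on evacuate: premise 6 gives O(evacuate -> ¬ping_server) and premise 9 gives O(¬evacuate -> ¬ping_server), so O(¬ping_server) either way.
The contrapositive of premise 5 (O(seal_envelope -> ping_server)) is O(¬ping_server -> ¬seal_envelope), and O(¬ping_server) is already established, so O(¬seal_envelope).
Premise 2, O(¬approve_charter -> seal_envelope), contraposes to O(¬seal_envelope -> approve_charter); with O(¬seal_envelope) we get O(approve_charter).
The contrapositive of premise 1 (O(¬retain_summons -> ¬approve_charter)) is O(approve_charter -> retain_summons), and O(approve_charter) is already established, so O(retain_summons).
Premise 10 is O(¬purge_cache -> ¬retain_summons); contrapositively O(retain_summons -> purge_cache). Since O(retain_summons) holds, K gives O(purge_cache).
With premise 11, O(purge_cache -> ¬void_entry), the K-axiom yields O(¬void_entry).
However, premise 8 gives O(void_entry).
We now have both O(¬void_entry) and O(void_entry) — void_entry is simultaneously obligatory and forbidden, violating the D-axiom.

Inconsistent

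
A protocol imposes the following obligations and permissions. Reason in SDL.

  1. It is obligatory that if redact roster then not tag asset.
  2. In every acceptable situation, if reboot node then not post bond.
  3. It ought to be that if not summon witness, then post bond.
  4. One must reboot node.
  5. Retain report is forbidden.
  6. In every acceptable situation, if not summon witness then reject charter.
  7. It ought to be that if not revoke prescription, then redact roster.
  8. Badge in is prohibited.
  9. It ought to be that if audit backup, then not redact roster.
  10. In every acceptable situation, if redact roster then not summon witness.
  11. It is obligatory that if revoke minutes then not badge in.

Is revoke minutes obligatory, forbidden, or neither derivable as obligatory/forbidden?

Premise 11 is O(revoke_minutes → ¬badge_in); even if O(¬badge_in) held, inferring O(revoke_minutes) would be affirming the consequent — invalid.
No premise or chain of K-axiom applications forces O(revoke_minutes), and none forces O(¬revoke_minutes). So revoke_minutes is neither obligatory nor forbidden under these norms.

Neither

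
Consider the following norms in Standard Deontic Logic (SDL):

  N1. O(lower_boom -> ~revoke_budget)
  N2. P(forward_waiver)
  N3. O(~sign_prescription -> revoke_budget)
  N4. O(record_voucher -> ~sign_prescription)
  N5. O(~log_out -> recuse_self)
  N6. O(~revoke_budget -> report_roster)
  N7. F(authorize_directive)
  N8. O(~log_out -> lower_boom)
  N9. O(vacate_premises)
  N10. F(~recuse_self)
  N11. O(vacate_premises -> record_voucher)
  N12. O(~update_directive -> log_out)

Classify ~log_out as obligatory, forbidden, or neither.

Premise 9 gives O(vacate_premises).
With premise 11, O(vacate_premises -> record_voucher), the K-axiom yields O(record_voucher).
With premise 4, O(record_voucher -> ~sign_prescription), the K-axiom yields O(~sign_prescription).
From O(~sign_prescription) and premise 3, O(~sign_prescription -> revoke_budget), we obtain O(revoke_budget).
Premise 1 is O(lower_boom -> ~revoke_budget); contrapositively O(revoke_budget -> ~lower_boom). Since O(revoke_budget) holds, K gives O(~lower_boom).
Premise 8, O(~log_out -> lower_boom), contraposes to O(~lower_boom -> log_out); with O(~lower_boom) we get O(log_out).
Premises 2, 5, 6, 7, 10, 12 do not contribute to this derivation.
Thus O(log_out), which is F(~log_out): ~log_out is forbidden.

Forbidden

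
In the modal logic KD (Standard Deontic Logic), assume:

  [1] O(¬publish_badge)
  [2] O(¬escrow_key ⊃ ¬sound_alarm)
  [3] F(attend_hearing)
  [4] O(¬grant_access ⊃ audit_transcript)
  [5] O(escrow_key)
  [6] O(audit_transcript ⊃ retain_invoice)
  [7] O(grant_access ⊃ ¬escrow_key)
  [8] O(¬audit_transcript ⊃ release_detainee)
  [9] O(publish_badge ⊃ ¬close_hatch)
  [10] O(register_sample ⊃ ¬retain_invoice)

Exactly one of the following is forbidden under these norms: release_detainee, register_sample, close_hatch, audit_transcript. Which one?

Premise 5 states O(escrow_key) outright.
Premise 7 is O(grant_access ⊃ ¬escrow_key); contrapositively O(escrow_key ⊃ ¬grant_access). Since O(escrow_key) holds, K gives O(¬grant_access).
From O(¬grant_access) and premise 4, O(¬grant_access ⊃ audit_transcript), we obtain O(audit_transcript).
With premise 6, O(audit_transcript ⊃ retain_invoice), the K-axiom yields O(retain_invoice).
Premise 10 is O(register_sample ⊃ ¬retain_invoice); contrapositively O(retain_invoice ⊃ ¬register_sample). Since O(retain_invoice) holds, K gives O(¬register_sample).
So O(¬register_sample) holds, i.e. register_sample is forbidden. None of the other listed options is forbidden under the premises.

register_sample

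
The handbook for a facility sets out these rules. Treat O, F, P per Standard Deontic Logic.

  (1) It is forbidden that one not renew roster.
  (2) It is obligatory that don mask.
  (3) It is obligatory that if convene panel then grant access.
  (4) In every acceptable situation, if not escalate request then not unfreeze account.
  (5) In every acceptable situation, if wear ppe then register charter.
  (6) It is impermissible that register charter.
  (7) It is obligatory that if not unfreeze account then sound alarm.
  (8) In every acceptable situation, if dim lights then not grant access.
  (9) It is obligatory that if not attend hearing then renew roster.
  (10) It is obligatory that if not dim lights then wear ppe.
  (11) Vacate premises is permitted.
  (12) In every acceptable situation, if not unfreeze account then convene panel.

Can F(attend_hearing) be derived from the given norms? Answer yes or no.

No

Premise 9 is O(¬attend_hearing → renew_roster); even if O(renew_roster) held, inferring O(¬attend_hearing) would be affirming the consequent — invalid.
No other premise forces O(¬attend_hearing). An ideal world satisfying every premise can still have attend_hearing true, so F(attend_hearing) is not derivable.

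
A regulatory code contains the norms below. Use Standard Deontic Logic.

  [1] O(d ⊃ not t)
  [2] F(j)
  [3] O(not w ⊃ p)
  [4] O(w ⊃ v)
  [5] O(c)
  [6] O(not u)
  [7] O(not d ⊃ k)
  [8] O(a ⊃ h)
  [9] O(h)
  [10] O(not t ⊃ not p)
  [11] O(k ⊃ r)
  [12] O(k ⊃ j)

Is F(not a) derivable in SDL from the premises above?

No

Premise 8 is O(a ⊃ h); even if O(h) held, inferring O(a) would be affirming the consequent — invalid.
No other premise forces O(a). An ideal world satisfying every premise can still have not a true, so F(not a) is not derivable.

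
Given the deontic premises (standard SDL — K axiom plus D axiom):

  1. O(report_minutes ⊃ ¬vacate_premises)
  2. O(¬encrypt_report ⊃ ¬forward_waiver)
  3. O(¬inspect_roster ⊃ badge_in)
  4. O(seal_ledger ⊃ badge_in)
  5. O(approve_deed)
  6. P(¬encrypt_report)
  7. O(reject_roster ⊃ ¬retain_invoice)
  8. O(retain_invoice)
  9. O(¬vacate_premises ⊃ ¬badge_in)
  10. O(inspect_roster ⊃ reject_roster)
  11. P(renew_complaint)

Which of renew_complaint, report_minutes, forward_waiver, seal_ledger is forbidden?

Premise 8 states O(retain_invoice) outright.
The contrapositive of premise 7 (O(reject_roster ⊃ ¬retain_invoice)) is O(retain_invoice ⊃ ¬reject_roster), and O(retain_invoice) is already established, so O(¬reject_roster).
The contrapositive of premise 10 (O(inspect_roster ⊃ reject_roster)) is O(¬reject_roster ⊃ ¬inspect_roster), and O(¬reject_roster) is already established, so O(¬inspect_roster).
From O(¬inspect_roster) and premise 3, O(¬inspect_roster ⊃ badge_in), we obtain O(badge_in).
The contrapositive of premise 9 (O(¬vacate_premises ⊃ ¬badge_in)) is O(badge_in ⊃ vacate_premises), and O(badge_in) is already established, so O(vacate_premises).
Premise 1, O(report_minutes ⊃ ¬vacate_premises), contraposes to O(vacate_premises ⊃ ¬report_minutes); with O(vacate_premises) we get O(¬report_minutes).
So O(¬report_minutes) holds, i.e. report_minutes is forbidden. None of the other listed options is forbidden under the premises.

report_minutes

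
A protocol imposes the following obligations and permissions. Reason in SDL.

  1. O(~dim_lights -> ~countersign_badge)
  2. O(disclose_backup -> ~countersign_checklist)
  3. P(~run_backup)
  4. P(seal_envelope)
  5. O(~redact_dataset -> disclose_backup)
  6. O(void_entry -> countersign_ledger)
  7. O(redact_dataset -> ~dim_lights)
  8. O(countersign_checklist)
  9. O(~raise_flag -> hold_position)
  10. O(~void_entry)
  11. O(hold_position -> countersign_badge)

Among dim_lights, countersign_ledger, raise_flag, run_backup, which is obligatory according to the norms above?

raise_flag

Premise 8 gives O(countersign_checklist).
The contrapositive of premise 2 (O(disclose_backup -> ~countersign_checklist)) is O(countersign_checklist -> ~disclose_backup), and O(countersign_checklist) is already established, so O(~disclose_backup).
Premise 5 is O(~redact_dataset -> disclose_backup); contrapositively O(~disclose_backup -> redact_dataset). Since O(~disclose_backup) holds, K gives O(redact_dataset).
Premise 7 is O(redact_dataset -> ~dim_lights); since O(redact_dataset), deontic closure gives O(~dim_lights).
Premise 1 is O(~dim_lights -> ~countersign_badge); since O(~dim_lights), deontic closure gives O(~countersign_badge).
Premise 11 is O(hold_position -> countersign_badge); contrapositively O(~countersign_badge -> ~hold_position). Since O(~countersign_badge) holds, K gives O(~hold_position).
Premise 9, O(~raise_flag -> hold_position), contraposes to O(~hold_position -> raise_flag); with O(~hold_position) we get O(raise_flag).
So O(raise_flag) holds — raise_flag is obligatory. None of the other listed options is made obligatory by any chain of premises.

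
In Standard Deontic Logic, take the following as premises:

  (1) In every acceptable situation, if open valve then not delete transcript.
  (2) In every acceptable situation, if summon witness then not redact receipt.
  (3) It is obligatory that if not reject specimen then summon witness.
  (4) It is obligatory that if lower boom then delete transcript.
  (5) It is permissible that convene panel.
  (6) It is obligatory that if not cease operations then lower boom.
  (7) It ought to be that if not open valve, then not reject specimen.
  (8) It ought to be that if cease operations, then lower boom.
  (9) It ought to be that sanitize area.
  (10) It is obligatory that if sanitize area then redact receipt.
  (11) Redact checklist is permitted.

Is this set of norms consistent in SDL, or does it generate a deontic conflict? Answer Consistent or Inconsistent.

Premises 6 and 8 are O(¬cease_operations → lower_boom) and O(cease_operations → lower_boom); every ideal world satisfies ¬cease_operations or cease_operations, so in either case lower_boom holds — hence O(lower_boom).
With premise 4, O(lower_boom → delete_transcript), the K-axiom yields O(delete_transcript).
Premise 1, O(open_valve → ¬delete_transcript), contraposes to O(delete_transcript → ¬open_valve); with O(delete_transcript) we get O(¬open_valve).
Premise 7 is O(¬open_valve → ¬reject_specimen); since O(¬open_valve), deontic closure gives O(¬reject_specimen).
With premise 3, O(¬reject_specimen → summon_witness), the K-axiom yields O(summon_witness).
From O(summon_witness) and premise 2, O(summon_witness → ¬redact_receipt), we obtain O(¬redact_receipt).
The contrapositive of premise 10 (O(sanitize_area → redact_receipt)) is O(¬redact_receipt → ¬sanitize_area), and O(¬redact_receipt) is already established, so O(¬sanitize_area).
But premise 9 directly asserts O(sanitize_area).
We now have both O(¬sanitize_area) and O(sanitize_area) — sanitize_area is simultaneously obligatory and forbidden, violating the D-axiom.

Inconsistent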